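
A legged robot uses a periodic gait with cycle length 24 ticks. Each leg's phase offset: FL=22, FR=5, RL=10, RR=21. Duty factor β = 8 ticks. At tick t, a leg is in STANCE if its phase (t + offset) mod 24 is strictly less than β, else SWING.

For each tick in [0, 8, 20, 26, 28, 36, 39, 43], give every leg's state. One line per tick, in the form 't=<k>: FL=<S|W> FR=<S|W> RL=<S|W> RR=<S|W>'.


t=0: FL=W FR=S RL=W RR=W
t=8: FL=S FR=W RL=W RR=S
t=20: FL=W FR=S RL=S RR=W
t=26: FL=S FR=S RL=W RR=W
t=28: FL=S FR=W RL=W RR=S
t=36: FL=W FR=W RL=W RR=W
t=39: FL=W FR=W RL=S RR=W
t=43: FL=W FR=S RL=S RR=W

t=0: phase=(22,5,10,21) vs β=8 → FL=W FR=S RL=W RR=W
t=8: phase=(6,13,18,5) vs β=8 → FL=S FR=W RL=W RR=S
t=20: phase=(18,1,6,17) vs β=8 → FL=W FR=S RL=S RR=W
t=26: phase=(0,7,12,23) vs β=8 → FL=S FR=S RL=W RR=W
t=28: phase=(2,9,14,1) vs β=8 → FL=S FR=W RL=W RR=S
t=36: phase=(10,17,22,9) vs β=8 → FL=W FR=W RL=W RR=W
t=39: phase=(13,20,1,12) vs β=8 → FL=W FR=W RL=S RR=W
t=43: phase=(17,0,5,16) vs β=8 → FL=W FR=S RL=S RR=W


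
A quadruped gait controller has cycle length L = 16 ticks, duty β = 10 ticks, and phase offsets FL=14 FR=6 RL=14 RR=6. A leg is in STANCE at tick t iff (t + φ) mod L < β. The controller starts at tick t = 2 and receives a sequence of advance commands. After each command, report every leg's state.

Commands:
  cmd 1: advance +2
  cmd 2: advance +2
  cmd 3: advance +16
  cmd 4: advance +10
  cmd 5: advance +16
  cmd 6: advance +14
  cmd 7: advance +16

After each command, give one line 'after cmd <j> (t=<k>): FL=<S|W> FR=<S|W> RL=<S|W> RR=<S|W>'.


after cmd 1 (t=4): FL=S FR=W RL=S RR=W
after cmd 2 (t=6): FL=S FR=W RL=S RR=W
after cmd 3 (t=22): FL=S FR=W RL=S RR=W
after cmd 4 (t=32): FL=W FR=S RL=W RR=S
after cmd 5 (t=48): FL=W FR=S RL=W RR=S
after cmd 6 (t=62): FL=W FR=S RL=W RR=S
after cmd 7 (t=78): FL=W FR=S RL=W RR=S

start t=2: FL=S FR=S RL=S RR=S
cmd 1: advance +2 → t=4, phase=(2,10,2,10) → FL=S FR=W RL=S RR=W
cmd 2: advance +2 → t=6, phase=(4,12,4,12) → FL=S FR=W RL=S RR=W
cmd 3: advance +16 → t=22, phase=(4,12,4,12) → FL=S FR=W RL=S RR=W
cmd 4: advance +10 → t=32, phase=(14,6,14,6) → FL=W FR=S RL=W RR=S
cmd 5: advance +16 → t=48, phase=(14,6,14,6) → FL=W FR=S RL=W RR=S
cmd 6: advance +14 → t=62, phase=(12,4,12,4) → FL=W FR=S RL=W RR=S
cmd 7: advance +16 → t=78, phase=(12,4,12,4) → FL=W FR=S RL=W RR=S


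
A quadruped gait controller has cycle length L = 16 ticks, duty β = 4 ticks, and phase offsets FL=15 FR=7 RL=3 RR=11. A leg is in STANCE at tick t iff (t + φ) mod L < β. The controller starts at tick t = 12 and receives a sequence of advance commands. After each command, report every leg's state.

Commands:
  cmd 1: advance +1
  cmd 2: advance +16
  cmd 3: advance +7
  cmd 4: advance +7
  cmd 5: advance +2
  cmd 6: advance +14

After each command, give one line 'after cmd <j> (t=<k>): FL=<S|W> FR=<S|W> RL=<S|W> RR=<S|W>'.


after cmd 1 (t=13): FL=W FR=W RL=S RR=W
after cmd 2 (t=29): FL=W FR=W RL=S RR=W
after cmd 3 (t=36): FL=S FR=W RL=W RR=W
after cmd 4 (t=43): FL=W FR=S RL=W RR=W
after cmd 5 (t=45): FL=W FR=W RL=S RR=W
after cmd 6 (t=59): FL=W FR=S RL=W RR=W

start t=12: FL=W FR=S RL=W RR=W
cmd 1: advance +1 → t=13, phase=(12,4,0,8) → FL=W FR=W RL=S RR=W
cmd 2: advance +16 → t=29, phase=(12,4,0,8) → FL=W FR=W RL=S RR=W
cmd 3: advance +7 → t=36, phase=(3,11,7,15) → FL=S FR=W RL=W RR=W
cmd 4: advance +7 → t=43, phase=(10,2,14,6) → FL=W FR=S RL=W RR=W
cmd 5: advance +2 → t=45, phase=(12,4,0,8) → FL=W FR=W RL=S RR=W
cmd 6: advance +14 → t=59, phase=(10,2,14,6) → FL=W FR=S RL=W RR=W


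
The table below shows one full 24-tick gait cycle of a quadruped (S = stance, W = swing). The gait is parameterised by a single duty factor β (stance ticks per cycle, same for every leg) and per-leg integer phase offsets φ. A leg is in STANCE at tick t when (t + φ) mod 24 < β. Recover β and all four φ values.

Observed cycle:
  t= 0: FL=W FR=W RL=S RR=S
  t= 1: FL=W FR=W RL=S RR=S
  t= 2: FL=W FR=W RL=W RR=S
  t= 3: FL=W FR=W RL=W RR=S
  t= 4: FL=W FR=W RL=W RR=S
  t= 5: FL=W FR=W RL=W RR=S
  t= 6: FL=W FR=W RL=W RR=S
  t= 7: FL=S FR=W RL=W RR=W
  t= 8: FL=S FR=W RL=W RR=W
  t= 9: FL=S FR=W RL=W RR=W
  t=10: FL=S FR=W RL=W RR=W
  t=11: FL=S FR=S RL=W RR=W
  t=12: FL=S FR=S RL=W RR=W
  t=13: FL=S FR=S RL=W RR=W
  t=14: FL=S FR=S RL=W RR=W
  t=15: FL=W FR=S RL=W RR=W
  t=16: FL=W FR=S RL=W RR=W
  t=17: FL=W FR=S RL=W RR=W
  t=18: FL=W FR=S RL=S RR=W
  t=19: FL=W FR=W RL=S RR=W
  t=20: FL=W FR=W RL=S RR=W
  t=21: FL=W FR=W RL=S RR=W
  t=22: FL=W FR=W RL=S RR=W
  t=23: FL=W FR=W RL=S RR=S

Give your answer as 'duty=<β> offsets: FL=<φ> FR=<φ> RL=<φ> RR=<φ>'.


duty β = stance ticks per leg = 8
FL: stance ticks = 8; W→S at t=7 → φ=17
FR: stance ticks = 8; W→S at t=11 → φ=13
RL: stance ticks = 8; W→S at t=18 → φ=6
RR: stance ticks = 8; W→S at t=23 → φ=1

duty=8 offsets: FL=17 FR=13 RL=6 RR=1


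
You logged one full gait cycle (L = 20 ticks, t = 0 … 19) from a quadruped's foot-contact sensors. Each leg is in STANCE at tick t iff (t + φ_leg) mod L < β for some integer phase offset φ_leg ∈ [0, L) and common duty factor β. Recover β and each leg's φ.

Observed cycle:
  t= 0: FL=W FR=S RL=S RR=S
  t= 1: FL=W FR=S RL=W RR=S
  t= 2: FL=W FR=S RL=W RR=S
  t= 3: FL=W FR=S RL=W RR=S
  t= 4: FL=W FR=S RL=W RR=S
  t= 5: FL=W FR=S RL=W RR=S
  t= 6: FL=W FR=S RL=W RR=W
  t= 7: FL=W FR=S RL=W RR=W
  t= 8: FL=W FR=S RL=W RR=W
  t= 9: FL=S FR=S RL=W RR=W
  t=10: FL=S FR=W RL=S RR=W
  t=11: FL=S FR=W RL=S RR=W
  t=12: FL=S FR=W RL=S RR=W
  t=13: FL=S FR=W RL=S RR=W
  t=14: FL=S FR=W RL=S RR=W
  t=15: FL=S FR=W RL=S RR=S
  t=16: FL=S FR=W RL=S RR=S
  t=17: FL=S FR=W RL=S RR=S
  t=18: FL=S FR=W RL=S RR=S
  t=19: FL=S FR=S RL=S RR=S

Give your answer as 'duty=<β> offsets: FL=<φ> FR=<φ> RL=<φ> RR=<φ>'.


duty=11 offsets: FL=11 FR=1 RL=10 RR=5

duty β = stance ticks per leg = 11
FL: stance ticks = 11; W→S at t=9 → φ=11
FR: stance ticks = 11; W→S at t=19 → φ=1
RL: stance ticks = 11; W→S at t=10 → φ=10
RR: stance ticks = 11; W→S at t=15 → φ=5


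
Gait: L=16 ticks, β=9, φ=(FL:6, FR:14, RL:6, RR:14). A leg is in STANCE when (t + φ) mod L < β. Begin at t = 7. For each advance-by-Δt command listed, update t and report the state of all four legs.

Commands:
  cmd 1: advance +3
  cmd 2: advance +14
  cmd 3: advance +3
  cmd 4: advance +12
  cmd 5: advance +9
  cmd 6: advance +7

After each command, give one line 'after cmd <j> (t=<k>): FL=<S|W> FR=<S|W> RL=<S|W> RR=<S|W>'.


after cmd 1 (t=10): FL=S FR=S RL=S RR=S
after cmd 2 (t=24): FL=W FR=S RL=W RR=S
after cmd 3 (t=27): FL=S FR=W RL=S RR=W
after cmd 4 (t=39): FL=W FR=S RL=W RR=S
after cmd 5 (t=48): FL=S FR=W RL=S RR=W
after cmd 6 (t=55): FL=W FR=S RL=W RR=S

start t=7: FL=W FR=S RL=W RR=S
cmd 1: advance +3 → t=10, phase=(0,8,0,8) → FL=S FR=S RL=S RR=S
cmd 2: advance +14 → t=24, phase=(14,6,14,6) → FL=W FR=S RL=W RR=S
cmd 3: advance +3 → t=27, phase=(1,9,1,9) → FL=S FR=W RL=S RR=W
cmd 4: advance +12 → t=39, phase=(13,5,13,5) → FL=W FR=S RL=W RR=S
cmd 5: advance +9 → t=48, phase=(6,14,6,14) → FL=S FR=W RL=S RR=W
cmd 6: advance +7 → t=55, phase=(13,5,13,5) → FL=W FR=S RL=W RR=S


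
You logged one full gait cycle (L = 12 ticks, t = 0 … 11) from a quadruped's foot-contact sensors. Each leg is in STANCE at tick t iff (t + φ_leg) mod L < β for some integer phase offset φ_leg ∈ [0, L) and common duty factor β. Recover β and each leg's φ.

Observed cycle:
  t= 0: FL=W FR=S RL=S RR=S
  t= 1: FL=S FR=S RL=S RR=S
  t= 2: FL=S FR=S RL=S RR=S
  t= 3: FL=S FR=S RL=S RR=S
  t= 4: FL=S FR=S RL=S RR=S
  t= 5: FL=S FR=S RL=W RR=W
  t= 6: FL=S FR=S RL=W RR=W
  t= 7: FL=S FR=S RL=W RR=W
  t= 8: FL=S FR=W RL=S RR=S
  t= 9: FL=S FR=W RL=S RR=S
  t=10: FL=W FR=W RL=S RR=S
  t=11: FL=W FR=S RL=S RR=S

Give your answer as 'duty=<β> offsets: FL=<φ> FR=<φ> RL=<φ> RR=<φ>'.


duty=9 offsets: FL=11 FR=1 RL=4 RR=4

duty β = stance ticks per leg = 9
FL: stance ticks = 9; W→S at t=1 → φ=11
FR: stance ticks = 9; W→S at t=11 → φ=1
RL: stance ticks = 9; W→S at t=8 → φ=4
RR: stance ticks = 9; W→S at t=8 → φ=4


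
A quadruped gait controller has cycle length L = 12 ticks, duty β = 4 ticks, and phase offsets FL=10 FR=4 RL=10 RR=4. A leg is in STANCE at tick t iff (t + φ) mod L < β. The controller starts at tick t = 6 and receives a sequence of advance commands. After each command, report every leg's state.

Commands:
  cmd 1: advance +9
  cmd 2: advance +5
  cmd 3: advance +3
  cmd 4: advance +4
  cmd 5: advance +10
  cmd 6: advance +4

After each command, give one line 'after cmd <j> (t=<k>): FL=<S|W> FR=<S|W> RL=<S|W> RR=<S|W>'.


start t=6: FL=W FR=W RL=W RR=W
cmd 1: advance +9 → t=15, phase=(1,7,1,7) → FL=S FR=W RL=S RR=W
cmd 2: advance +5 → t=20, phase=(6,0,6,0) → FL=W FR=S RL=W RR=S
cmd 3: advance +3 → t=23, phase=(9,3,9,3) → FL=W FR=S RL=W RR=S
cmd 4: advance +4 → t=27, phase=(1,7,1,7) → FL=S FR=W RL=S RR=W
cmd 5: advance +10 → t=37, phase=(11,5,11,5) → FL=W FR=W RL=W RR=W
cmd 6: advance +4 → t=41, phase=(3,9,3,9) → FL=S FR=W RL=S RR=W

after cmd 1 (t=15): FL=S FR=W RL=S RR=W
after cmd 2 (t=20): FL=W FR=S RL=W RR=S
after cmd 3 (t=23): FL=W FR=S RL=W RR=S
after cmd 4 (t=27): FL=S FR=W RL=S RR=W
after cmd 5 (t=37): FL=W FR=W RL=W RR=W
after cmd 6 (t=41): FL=S FR=W RL=S RR=W


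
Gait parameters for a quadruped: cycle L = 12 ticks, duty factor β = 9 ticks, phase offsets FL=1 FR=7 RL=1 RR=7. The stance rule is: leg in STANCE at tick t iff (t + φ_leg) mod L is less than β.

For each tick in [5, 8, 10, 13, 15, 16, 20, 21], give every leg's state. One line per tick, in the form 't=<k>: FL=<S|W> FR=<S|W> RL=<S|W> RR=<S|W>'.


t=5: phase=(6,0,6,0) vs β=9 → FL=S FR=S RL=S RR=S
t=8: phase=(9,3,9,3) vs β=9 → FL=W FR=S RL=W RR=S
t=10: phase=(11,5,11,5) vs β=9 → FL=W FR=S RL=W RR=S
t=13: phase=(2,8,2,8) vs β=9 → FL=S FR=S RL=S RR=S
t=15: phase=(4,10,4,10) vs β=9 → FL=S FR=W RL=S RR=W
t=16: phase=(5,11,5,11) vs β=9 → FL=S FR=W RL=S RR=W
t=20: phase=(9,3,9,3) vs β=9 → FL=W FR=S RL=W RR=S
t=21: phase=(10,4,10,4) vs β=9 → FL=W FR=S RL=W RR=S

t=5: FL=S FR=S RL=S RR=S
t=8: FL=W FR=S RL=W RR=S
t=10: FL=W FR=S RL=W RR=S
t=13: FL=S FR=S RL=S RR=S
t=15: FL=S FR=W RL=S RR=W
t=16: FL=S FR=W RL=S RR=W
t=20: FL=W FR=S RL=W RR=S
t=21: FL=W FR=S RL=W RR=S


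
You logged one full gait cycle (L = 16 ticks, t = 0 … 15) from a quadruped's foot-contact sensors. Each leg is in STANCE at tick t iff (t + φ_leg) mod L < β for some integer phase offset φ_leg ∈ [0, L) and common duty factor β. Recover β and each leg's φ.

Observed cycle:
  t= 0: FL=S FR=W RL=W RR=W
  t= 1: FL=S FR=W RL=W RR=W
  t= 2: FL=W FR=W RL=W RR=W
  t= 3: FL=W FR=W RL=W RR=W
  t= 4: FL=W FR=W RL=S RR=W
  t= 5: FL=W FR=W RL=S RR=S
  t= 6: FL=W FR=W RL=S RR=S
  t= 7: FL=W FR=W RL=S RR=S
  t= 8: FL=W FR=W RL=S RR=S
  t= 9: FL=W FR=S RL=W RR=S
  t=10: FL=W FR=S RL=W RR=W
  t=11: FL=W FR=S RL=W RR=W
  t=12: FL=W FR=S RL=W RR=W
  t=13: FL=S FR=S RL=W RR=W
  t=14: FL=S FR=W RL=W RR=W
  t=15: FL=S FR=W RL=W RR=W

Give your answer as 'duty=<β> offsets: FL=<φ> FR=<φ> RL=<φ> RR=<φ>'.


duty β = stance ticks per leg = 5
FL: stance ticks = 5; W→S at t=13 → φ=3
FR: stance ticks = 5; W→S at t=9 → φ=7
RL: stance ticks = 5; W→S at t=4 → φ=12
RR: stance ticks = 5; W→S at t=5 → φ=11

duty=5 offsets: FL=3 FR=7 RL=12 RR=11


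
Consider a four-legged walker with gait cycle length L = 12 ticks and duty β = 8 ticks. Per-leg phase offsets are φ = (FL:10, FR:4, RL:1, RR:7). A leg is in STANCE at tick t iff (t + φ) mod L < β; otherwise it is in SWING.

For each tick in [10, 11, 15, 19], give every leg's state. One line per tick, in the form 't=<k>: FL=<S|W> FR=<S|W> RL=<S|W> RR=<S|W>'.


t=10: phase=(8,2,11,5) vs β=8 → FL=W FR=S RL=W RR=S
t=11: phase=(9,3,0,6) vs β=8 → FL=W FR=S RL=S RR=S
t=15: phase=(1,7,4,10) vs β=8 → FL=S FR=S RL=S RR=W
t=19: phase=(5,11,8,2) vs β=8 → FL=S FR=W RL=W RR=S

t=10: FL=W FR=S RL=W RR=S
t=11: FL=W FR=S RL=S RR=S
t=15: FL=S FR=S RL=S RR=W
t=19: FL=S FR=W RL=W RR=S


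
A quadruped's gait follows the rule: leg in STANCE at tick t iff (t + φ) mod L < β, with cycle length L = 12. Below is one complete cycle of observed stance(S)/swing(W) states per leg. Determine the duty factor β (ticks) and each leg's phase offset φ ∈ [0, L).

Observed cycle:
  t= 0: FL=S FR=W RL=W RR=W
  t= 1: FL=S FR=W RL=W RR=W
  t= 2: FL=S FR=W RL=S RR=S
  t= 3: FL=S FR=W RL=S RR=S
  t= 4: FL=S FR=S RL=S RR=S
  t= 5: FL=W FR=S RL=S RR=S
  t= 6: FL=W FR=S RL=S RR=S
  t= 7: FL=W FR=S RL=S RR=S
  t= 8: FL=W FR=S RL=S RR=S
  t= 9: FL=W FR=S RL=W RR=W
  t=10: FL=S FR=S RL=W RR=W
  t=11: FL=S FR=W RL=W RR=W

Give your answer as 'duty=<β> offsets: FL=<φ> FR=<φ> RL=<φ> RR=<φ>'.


duty=7 offsets: FL=2 FR=8 RL=10 RR=10

duty β = stance ticks per leg = 7
FL: stance ticks = 7; W→S at t=10 → φ=2
FR: stance ticks = 7; W→S at t=4 → φ=8
RL: stance ticks = 7; W→S at t=2 → φ=10
RR: stance ticks = 7; W→S at t=2 → φ=10


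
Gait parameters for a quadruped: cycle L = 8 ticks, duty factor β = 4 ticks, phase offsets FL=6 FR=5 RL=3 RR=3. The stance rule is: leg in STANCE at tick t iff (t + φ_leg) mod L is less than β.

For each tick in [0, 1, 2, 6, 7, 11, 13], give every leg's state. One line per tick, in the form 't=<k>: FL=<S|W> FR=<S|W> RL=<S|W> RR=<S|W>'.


t=0: FL=W FR=W RL=S RR=S
t=1: FL=W FR=W RL=W RR=W
t=2: FL=S FR=W RL=W RR=W
t=6: FL=W FR=S RL=S RR=S
t=7: FL=W FR=W RL=S RR=S
t=11: FL=S FR=S RL=W RR=W
t=13: FL=S FR=S RL=S RR=S

t=0: phase=(6,5,3,3) vs β=4 → FL=W FR=W RL=S RR=S
t=1: phase=(7,6,4,4) vs β=4 → FL=W FR=W RL=W RR=W
t=2: phase=(0,7,5,5) vs β=4 → FL=S FR=W RL=W RR=W
t=6: phase=(4,3,1,1) vs β=4 → FL=W FR=S RL=S RR=S
t=7: phase=(5,4,2,2) vs β=4 → FL=W FR=W RL=S RR=S
t=11: phase=(1,0,6,6) vs β=4 → FL=S FR=S RL=W RR=W
t=13: phase=(3,2,0,0) vs β=4 → FL=S FR=S RL=S RR=S


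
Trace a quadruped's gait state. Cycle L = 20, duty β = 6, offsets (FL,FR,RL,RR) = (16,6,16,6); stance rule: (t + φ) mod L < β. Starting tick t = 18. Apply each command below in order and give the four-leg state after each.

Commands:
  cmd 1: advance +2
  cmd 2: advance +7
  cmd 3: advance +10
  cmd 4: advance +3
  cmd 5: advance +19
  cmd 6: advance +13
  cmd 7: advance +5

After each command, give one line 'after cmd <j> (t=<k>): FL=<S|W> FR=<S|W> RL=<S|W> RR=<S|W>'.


start t=18: FL=W FR=S RL=W RR=S
cmd 1: advance +2 → t=20, phase=(16,6,16,6) → FL=W FR=W RL=W RR=W
cmd 2: advance +7 → t=27, phase=(3,13,3,13) → FL=S FR=W RL=S RR=W
cmd 3: advance +10 → t=37, phase=(13,3,13,3) → FL=W FR=S RL=W RR=S
cmd 4: advance +3 → t=40, phase=(16,6,16,6) → FL=W FR=W RL=W RR=W
cmd 5: advance +19 → t=59, phase=(15,5,15,5) → FL=W FR=S RL=W RR=S
cmd 6: advance +13 → t=72, phase=(8,18,8,18) → FL=W FR=W RL=W RR=W
cmd 7: advance +5 → t=77, phase=(13,3,13,3) → FL=W FR=S RL=W RR=S

after cmd 1 (t=20): FL=W FR=W RL=W RR=W
after cmd 2 (t=27): FL=S FR=W RL=S RR=W
after cmd 3 (t=37): FL=W FR=S RL=W RR=S
after cmd 4 (t=40): FL=W FR=W RL=W RR=W
after cmd 5 (t=59): FL=W FR=S RL=W RR=S
after cmd 6 (t=72): FL=W FR=W RL=W RR=W
after cmd 7 (t=77): FL=W FR=S RL=W RR=S


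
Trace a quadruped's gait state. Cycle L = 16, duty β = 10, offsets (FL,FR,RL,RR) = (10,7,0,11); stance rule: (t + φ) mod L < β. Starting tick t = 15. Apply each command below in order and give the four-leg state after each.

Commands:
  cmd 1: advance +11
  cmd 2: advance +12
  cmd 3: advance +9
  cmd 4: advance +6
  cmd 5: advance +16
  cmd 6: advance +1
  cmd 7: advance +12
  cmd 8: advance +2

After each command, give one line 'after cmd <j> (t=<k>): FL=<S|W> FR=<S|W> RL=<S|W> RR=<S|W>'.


start t=15: FL=S FR=S RL=W RR=W
cmd 1: advance +11 → t=26, phase=(4,1,10,5) → FL=S FR=S RL=W RR=S
cmd 2: advance +12 → t=38, phase=(0,13,6,1) → FL=S FR=W RL=S RR=S
cmd 3: advance +9 → t=47, phase=(9,6,15,10) → FL=S FR=S RL=W RR=W
cmd 4: advance +6 → t=53, phase=(15,12,5,0) → FL=W FR=W RL=S RR=S
cmd 5: advance +16 → t=69, phase=(15,12,5,0) → FL=W FR=W RL=S RR=S
cmd 6: advance +1 → t=70, phase=(0,13,6,1) → FL=S FR=W RL=S RR=S
cmd 7: advance +12 → t=82, phase=(12,9,2,13) → FL=W FR=S RL=S RR=W
cmd 8: advance +2 → t=84, phase=(14,11,4,15) → FL=W FR=W RL=S RR=W

after cmd 1 (t=26): FL=S FR=S RL=W RR=S
after cmd 2 (t=38): FL=S FR=W RL=S RR=S
after cmd 3 (t=47): FL=S FR=S RL=W RR=W
after cmd 4 (t=53): FL=W FR=W RL=S RR=S
after cmd 5 (t=69): FL=W FR=W RL=S RR=S
after cmd 6 (t=70): FL=S FR=W RL=S RR=S
after cmd 7 (t=82): FL=W FR=S RL=S RR=W
after cmd 8 (t=84): FL=W FR=W RL=S RR=W


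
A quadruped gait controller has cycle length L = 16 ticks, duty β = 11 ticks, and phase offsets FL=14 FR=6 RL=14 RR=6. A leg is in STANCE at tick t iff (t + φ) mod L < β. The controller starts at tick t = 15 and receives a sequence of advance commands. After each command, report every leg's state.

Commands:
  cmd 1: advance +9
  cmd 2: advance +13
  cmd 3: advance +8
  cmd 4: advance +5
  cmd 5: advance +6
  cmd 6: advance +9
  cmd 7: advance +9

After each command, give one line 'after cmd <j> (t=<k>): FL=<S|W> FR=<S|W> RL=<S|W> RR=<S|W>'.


start t=15: FL=W FR=S RL=W RR=S
cmd 1: advance +9 → t=24, phase=(6,14,6,14) → FL=S FR=W RL=S RR=W
cmd 2: advance +13 → t=37, phase=(3,11,3,11) → FL=S FR=W RL=S RR=W
cmd 3: advance +8 → t=45, phase=(11,3,11,3) → FL=W FR=S RL=W RR=S
cmd 4: advance +5 → t=50, phase=(0,8,0,8) → FL=S FR=S RL=S RR=S
cmd 5: advance +6 → t=56, phase=(6,14,6,14) → FL=S FR=W RL=S RR=W
cmd 6: advance +9 → t=65, phase=(15,7,15,7) → FL=W FR=S RL=W RR=S
cmd 7: advance +9 → t=74, phase=(8,0,8,0) → FL=S FR=S RL=S RR=S

after cmd 1 (t=24): FL=S FR=W RL=S RR=W
after cmd 2 (t=37): FL=S FR=W RL=S RR=W
after cmd 3 (t=45): FL=W FR=S RL=W RR=S
after cmd 4 (t=50): FL=S FR=S RL=S RR=S
after cmd 5 (t=56): FL=S FR=W RL=S RR=W
after cmd 6 (t=65): FL=W FR=S RL=W RR=S
after cmd 7 (t=74): FL=S FR=S RL=S RR=S


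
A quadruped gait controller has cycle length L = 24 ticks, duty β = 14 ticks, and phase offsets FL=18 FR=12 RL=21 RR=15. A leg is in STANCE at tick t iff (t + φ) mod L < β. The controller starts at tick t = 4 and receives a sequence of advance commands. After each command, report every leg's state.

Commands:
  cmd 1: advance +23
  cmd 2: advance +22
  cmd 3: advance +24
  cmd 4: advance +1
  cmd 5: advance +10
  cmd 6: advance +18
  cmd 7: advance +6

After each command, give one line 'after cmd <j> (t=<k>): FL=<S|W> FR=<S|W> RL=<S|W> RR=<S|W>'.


start t=4: FL=W FR=W RL=S RR=W
cmd 1: advance +23 → t=27, phase=(21,15,0,18) → FL=W FR=W RL=S RR=W
cmd 2: advance +22 → t=49, phase=(19,13,22,16) → FL=W FR=S RL=W RR=W
cmd 3: advance +24 → t=73, phase=(19,13,22,16) → FL=W FR=S RL=W RR=W
cmd 4: advance +1 → t=74, phase=(20,14,23,17) → FL=W FR=W RL=W RR=W
cmd 5: advance +10 → t=84, phase=(6,0,9,3) → FL=S FR=S RL=S RR=S
cmd 6: advance +18 → t=102, phase=(0,18,3,21) → FL=S FR=W RL=S RR=W
cmd 7: advance +6 → t=108, phase=(6,0,9,3) → FL=S FR=S RL=S RR=S

after cmd 1 (t=27): FL=W FR=W RL=S RR=W
after cmd 2 (t=49): FL=W FR=S RL=W RR=W
after cmd 3 (t=73): FL=W FR=S RL=W RR=W
after cmd 4 (t=74): FL=W FR=W RL=W RR=W
after cmd 5 (t=84): FL=S FR=S RL=S RR=S
after cmd 6 (t=102): FL=S FR=W RL=S RR=W
after cmd 7 (t=108): FL=S FR=S RL=S RR=S


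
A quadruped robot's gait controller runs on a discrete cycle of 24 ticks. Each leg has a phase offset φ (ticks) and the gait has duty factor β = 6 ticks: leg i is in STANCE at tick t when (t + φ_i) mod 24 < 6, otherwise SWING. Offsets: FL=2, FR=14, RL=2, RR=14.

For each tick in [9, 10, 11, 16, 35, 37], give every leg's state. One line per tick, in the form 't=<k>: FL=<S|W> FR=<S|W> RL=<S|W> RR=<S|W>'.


t=9: FL=W FR=W RL=W RR=W
t=10: FL=W FR=S RL=W RR=S
t=11: FL=W FR=S RL=W RR=S
t=16: FL=W FR=W RL=W RR=W
t=35: FL=W FR=S RL=W RR=S
t=37: FL=W FR=S RL=W RR=S

t=9: phase=(11,23,11,23) vs β=6 → FL=W FR=W RL=W RR=W
t=10: phase=(12,0,12,0) vs β=6 → FL=W FR=S RL=W RR=S
t=11: phase=(13,1,13,1) vs β=6 → FL=W FR=S RL=W RR=S
t=16: phase=(18,6,18,6) vs β=6 → FL=W FR=W RL=W RR=W
t=35: phase=(13,1,13,1) vs β=6 → FL=W FR=S RL=W RR=S
t=37: phase=(15,3,15,3) vs β=6 → FL=W FR=S RL=W RR=S


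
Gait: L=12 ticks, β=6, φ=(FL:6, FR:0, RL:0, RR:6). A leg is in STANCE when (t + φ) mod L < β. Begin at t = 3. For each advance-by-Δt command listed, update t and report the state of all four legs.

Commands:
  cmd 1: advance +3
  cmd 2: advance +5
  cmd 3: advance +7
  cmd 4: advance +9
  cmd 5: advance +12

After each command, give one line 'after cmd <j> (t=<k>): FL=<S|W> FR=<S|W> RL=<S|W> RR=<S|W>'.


start t=3: FL=W FR=S RL=S RR=W
cmd 1: advance +3 → t=6, phase=(0,6,6,0) → FL=S FR=W RL=W RR=S
cmd 2: advance +5 → t=11, phase=(5,11,11,5) → FL=S FR=W RL=W RR=S
cmd 3: advance +7 → t=18, phase=(0,6,6,0) → FL=S FR=W RL=W RR=S
cmd 4: advance +9 → t=27, phase=(9,3,3,9) → FL=W FR=S RL=S RR=W
cmd 5: advance +12 → t=39, phase=(9,3,3,9) → FL=W FR=S RL=S RR=W

after cmd 1 (t=6): FL=S FR=W RL=W RR=S
after cmd 2 (t=11): FL=S FR=W RL=W RR=S
after cmd 3 (t=18): FL=S FR=W RL=W RR=S
after cmd 4 (t=27): FL=W FR=S RL=S RR=W
after cmd 5 (t=39): FL=W FR=S RL=S RR=W


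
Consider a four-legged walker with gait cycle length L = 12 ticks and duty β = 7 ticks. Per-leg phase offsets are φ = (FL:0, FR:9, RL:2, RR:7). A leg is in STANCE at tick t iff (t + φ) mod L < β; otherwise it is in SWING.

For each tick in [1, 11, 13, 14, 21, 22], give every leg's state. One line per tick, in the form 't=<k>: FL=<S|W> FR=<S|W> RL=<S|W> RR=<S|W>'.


t=1: phase=(1,10,3,8) vs β=7 → FL=S FR=W RL=S RR=W
t=11: phase=(11,8,1,6) vs β=7 → FL=W FR=W RL=S RR=S
t=13: phase=(1,10,3,8) vs β=7 → FL=S FR=W RL=S RR=W
t=14: phase=(2,11,4,9) vs β=7 → FL=S FR=W RL=S RR=W
t=21: phase=(9,6,11,4) vs β=7 → FL=W FR=S RL=W RR=S
t=22: phase=(10,7,0,5) vs β=7 → FL=W FR=W RL=S RR=S

t=1: FL=S FR=W RL=S RR=W
t=11: FL=W FR=W RL=S RR=S
t=13: FL=S FR=W RL=S RR=W
t=14: FL=S FR=W RL=S RR=W
t=21: FL=W FR=S RL=W RR=S
t=22: FL=W FR=W RL=S RR=S


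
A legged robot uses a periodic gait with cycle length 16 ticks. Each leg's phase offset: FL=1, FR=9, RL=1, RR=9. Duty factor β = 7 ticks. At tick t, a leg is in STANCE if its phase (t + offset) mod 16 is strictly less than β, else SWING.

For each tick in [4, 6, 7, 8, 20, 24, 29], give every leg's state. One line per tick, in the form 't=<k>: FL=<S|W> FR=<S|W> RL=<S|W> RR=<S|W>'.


t=4: phase=(5,13,5,13) vs β=7 → FL=S FR=W RL=S RR=W
t=6: phase=(7,15,7,15) vs β=7 → FL=W FR=W RL=W RR=W
t=7: phase=(8,0,8,0) vs β=7 → FL=W FR=S RL=W RR=S
t=8: phase=(9,1,9,1) vs β=7 → FL=W FR=S RL=W RR=S
t=20: phase=(5,13,5,13) vs β=7 → FL=S FR=W RL=S RR=W
t=24: phase=(9,1,9,1) vs β=7 → FL=W FR=S RL=W RR=S
t=29: phase=(14,6,14,6) vs β=7 → FL=W FR=S RL=W RR=S

t=4: FL=S FR=W RL=S RR=W
t=6: FL=W FR=W RL=W RR=W
t=7: FL=W FR=S RL=W RR=S
t=8: FL=W FR=S RL=W RR=S
t=20: FL=S FR=W RL=S RR=W
t=24: FL=W FR=S RL=W RR=S
t=29: FL=W FR=S RL=W RR=S


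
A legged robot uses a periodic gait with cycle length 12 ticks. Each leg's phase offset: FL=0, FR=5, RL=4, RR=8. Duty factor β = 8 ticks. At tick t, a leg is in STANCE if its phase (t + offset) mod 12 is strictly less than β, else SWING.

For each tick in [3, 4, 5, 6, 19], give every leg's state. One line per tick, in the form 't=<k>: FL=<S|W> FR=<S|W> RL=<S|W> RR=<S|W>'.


t=3: FL=S FR=W RL=S RR=W
t=4: FL=S FR=W RL=W RR=S
t=5: FL=S FR=W RL=W RR=S
t=6: FL=S FR=W RL=W RR=S
t=19: FL=S FR=S RL=W RR=S

t=3: phase=(3,8,7,11) vs β=8 → FL=S FR=W RL=S RR=W
t=4: phase=(4,9,8,0) vs β=8 → FL=S FR=W RL=W RR=S
t=5: phase=(5,10,9,1) vs β=8 → FL=S FR=W RL=W RR=S
t=6: phase=(6,11,10,2) vs β=8 → FL=S FR=W RL=W RR=S
t=19: phase=(7,0,11,3) vs β=8 → FL=S FR=S RL=W RR=S


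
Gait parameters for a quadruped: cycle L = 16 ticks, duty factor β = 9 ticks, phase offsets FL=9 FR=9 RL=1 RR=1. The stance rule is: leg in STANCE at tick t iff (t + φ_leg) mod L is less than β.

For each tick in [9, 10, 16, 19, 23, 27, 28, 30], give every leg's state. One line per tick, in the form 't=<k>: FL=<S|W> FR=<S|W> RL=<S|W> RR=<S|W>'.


t=9: FL=S FR=S RL=W RR=W
t=10: FL=S FR=S RL=W RR=W
t=16: FL=W FR=W RL=S RR=S
t=19: FL=W FR=W RL=S RR=S
t=23: FL=S FR=S RL=S RR=S
t=27: FL=S FR=S RL=W RR=W
t=28: FL=S FR=S RL=W RR=W
t=30: FL=S FR=S RL=W RR=W

t=9: phase=(2,2,10,10) vs β=9 → FL=S FR=S RL=W RR=W
t=10: phase=(3,3,11,11) vs β=9 → FL=S FR=S RL=W RR=W
t=16: phase=(9,9,1,1) vs β=9 → FL=W FR=W RL=S RR=S
t=19: phase=(12,12,4,4) vs β=9 → FL=W FR=W RL=S RR=S
t=23: phase=(0,0,8,8) vs β=9 → FL=S FR=S RL=S RR=S
t=27: phase=(4,4,12,12) vs β=9 → FL=S FR=S RL=W RR=W
t=28: phase=(5,5,13,13) vs β=9 → FL=S FR=S RL=W RR=W
t=30: phase=(7,7,15,15) vs β=9 → FL=S FR=S RL=W RR=W


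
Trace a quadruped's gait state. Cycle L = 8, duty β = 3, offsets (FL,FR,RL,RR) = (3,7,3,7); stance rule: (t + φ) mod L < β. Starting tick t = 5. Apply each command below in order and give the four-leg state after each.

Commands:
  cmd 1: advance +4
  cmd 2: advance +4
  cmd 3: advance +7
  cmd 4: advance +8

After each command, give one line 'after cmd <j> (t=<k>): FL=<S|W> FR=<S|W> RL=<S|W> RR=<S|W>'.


start t=5: FL=S FR=W RL=S RR=W
cmd 1: advance +4 → t=9, phase=(4,0,4,0) → FL=W FR=S RL=W RR=S
cmd 2: advance +4 → t=13, phase=(0,4,0,4) → FL=S FR=W RL=S RR=W
cmd 3: advance +7 → t=20, phase=(7,3,7,3) → FL=W FR=W RL=W RR=W
cmd 4: advance +8 → t=28, phase=(7,3,7,3) → FL=W FR=W RL=W RR=W

after cmd 1 (t=9): FL=W FR=S RL=W RR=S
after cmd 2 (t=13): FL=S FR=W RL=S RR=W
after cmd 3 (t=20): FL=W FR=W RL=W RR=W
after cmd 4 (t=28): FL=W FR=W RL=W RR=W


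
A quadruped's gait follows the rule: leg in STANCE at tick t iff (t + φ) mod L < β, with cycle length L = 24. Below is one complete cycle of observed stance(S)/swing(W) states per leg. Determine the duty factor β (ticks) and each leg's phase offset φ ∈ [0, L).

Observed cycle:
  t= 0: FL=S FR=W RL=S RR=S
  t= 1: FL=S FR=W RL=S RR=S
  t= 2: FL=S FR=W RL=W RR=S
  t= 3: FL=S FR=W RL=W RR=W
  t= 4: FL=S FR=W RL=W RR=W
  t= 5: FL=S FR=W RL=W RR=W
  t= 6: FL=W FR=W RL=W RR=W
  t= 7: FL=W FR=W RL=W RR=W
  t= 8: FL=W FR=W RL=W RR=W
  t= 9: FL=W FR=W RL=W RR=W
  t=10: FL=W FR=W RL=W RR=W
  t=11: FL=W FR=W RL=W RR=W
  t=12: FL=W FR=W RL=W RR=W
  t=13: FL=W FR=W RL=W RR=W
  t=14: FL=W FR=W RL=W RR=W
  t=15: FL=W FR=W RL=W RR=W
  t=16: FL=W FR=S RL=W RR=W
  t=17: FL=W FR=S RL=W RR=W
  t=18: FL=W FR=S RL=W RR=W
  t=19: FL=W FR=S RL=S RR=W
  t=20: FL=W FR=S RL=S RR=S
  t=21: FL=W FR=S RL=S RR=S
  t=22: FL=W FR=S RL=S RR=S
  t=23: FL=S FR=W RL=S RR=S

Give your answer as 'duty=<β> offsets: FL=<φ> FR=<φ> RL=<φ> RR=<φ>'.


duty β = stance ticks per leg = 7
FL: stance ticks = 7; W→S at t=23 → φ=1
FR: stance ticks = 7; W→S at t=16 → φ=8
RL: stance ticks = 7; W→S at t=19 → φ=5
RR: stance ticks = 7; W→S at t=20 → φ=4

duty=7 offsets: FL=1 FR=8 RL=5 RR=4


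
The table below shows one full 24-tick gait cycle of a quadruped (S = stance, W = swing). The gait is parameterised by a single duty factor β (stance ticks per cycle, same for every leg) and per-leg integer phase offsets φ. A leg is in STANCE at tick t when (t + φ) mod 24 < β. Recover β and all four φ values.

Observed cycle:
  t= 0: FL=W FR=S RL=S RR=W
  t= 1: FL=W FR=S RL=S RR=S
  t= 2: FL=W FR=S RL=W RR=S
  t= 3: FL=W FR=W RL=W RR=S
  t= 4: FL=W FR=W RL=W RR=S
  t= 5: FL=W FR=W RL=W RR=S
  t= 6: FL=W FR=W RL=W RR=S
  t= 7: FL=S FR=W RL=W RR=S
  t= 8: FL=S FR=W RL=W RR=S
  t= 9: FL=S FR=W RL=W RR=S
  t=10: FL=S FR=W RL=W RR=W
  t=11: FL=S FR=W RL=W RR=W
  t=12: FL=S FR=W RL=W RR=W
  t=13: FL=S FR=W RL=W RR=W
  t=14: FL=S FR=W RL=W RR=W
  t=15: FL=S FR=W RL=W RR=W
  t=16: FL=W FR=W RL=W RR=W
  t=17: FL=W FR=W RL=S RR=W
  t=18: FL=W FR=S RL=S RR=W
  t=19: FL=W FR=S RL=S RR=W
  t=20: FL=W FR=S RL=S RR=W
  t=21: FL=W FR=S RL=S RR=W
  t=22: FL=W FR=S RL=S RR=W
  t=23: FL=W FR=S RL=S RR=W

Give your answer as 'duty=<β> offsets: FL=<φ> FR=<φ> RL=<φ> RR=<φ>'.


duty β = stance ticks per leg = 9
FL: stance ticks = 9; W→S at t=7 → φ=17
FR: stance ticks = 9; W→S at t=18 → φ=6
RL: stance ticks = 9; W→S at t=17 → φ=7
RR: stance ticks = 9; W→S at t=1 → φ=23

duty=9 offsets: FL=17 FR=6 RL=7 RR=23


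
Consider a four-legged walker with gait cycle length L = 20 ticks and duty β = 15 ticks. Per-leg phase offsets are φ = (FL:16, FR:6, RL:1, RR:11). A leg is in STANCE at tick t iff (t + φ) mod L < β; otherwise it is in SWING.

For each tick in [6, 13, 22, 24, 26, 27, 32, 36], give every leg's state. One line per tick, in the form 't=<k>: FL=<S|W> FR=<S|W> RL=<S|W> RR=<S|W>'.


t=6: phase=(2,12,7,17) vs β=15 → FL=S FR=S RL=S RR=W
t=13: phase=(9,19,14,4) vs β=15 → FL=S FR=W RL=S RR=S
t=22: phase=(18,8,3,13) vs β=15 → FL=W FR=S RL=S RR=S
t=24: phase=(0,10,5,15) vs β=15 → FL=S FR=S RL=S RR=W
t=26: phase=(2,12,7,17) vs β=15 → FL=S FR=S RL=S RR=W
t=27: phase=(3,13,8,18) vs β=15 → FL=S FR=S RL=S RR=W
t=32: phase=(8,18,13,3) vs β=15 → FL=S FR=W RL=S RR=S
t=36: phase=(12,2,17,7) vs β=15 → FL=S FR=S RL=W RR=S

t=6: FL=S FR=S RL=S RR=W
t=13: FL=S FR=W RL=S RR=S
t=22: FL=W FR=S RL=S RR=S
t=24: FL=S FR=S RL=S RR=W
t=26: FL=S FR=S RL=S RR=W
t=27: FL=S FR=S RL=S RR=W
t=32: FL=S FR=W RL=S RR=S
t=36: FL=S FR=S RL=W RR=S


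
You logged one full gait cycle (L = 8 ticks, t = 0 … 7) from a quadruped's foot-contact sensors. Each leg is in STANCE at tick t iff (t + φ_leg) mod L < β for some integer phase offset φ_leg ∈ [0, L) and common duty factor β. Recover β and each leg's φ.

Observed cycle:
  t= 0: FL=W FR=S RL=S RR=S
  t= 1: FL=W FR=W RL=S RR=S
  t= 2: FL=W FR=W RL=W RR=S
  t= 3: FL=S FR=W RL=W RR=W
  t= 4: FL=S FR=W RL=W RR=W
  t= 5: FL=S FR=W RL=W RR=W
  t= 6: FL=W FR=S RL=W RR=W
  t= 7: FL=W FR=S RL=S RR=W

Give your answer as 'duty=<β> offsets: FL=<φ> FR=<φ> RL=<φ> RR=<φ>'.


duty=3 offsets: FL=5 FR=2 RL=1 RR=0

duty β = stance ticks per leg = 3
FL: stance ticks = 3; W→S at t=3 → φ=5
FR: stance ticks = 3; W→S at t=6 → φ=2
RL: stance ticks = 3; W→S at t=7 → φ=1
RR: stance ticks = 3; W→S at t=0 → φ=0


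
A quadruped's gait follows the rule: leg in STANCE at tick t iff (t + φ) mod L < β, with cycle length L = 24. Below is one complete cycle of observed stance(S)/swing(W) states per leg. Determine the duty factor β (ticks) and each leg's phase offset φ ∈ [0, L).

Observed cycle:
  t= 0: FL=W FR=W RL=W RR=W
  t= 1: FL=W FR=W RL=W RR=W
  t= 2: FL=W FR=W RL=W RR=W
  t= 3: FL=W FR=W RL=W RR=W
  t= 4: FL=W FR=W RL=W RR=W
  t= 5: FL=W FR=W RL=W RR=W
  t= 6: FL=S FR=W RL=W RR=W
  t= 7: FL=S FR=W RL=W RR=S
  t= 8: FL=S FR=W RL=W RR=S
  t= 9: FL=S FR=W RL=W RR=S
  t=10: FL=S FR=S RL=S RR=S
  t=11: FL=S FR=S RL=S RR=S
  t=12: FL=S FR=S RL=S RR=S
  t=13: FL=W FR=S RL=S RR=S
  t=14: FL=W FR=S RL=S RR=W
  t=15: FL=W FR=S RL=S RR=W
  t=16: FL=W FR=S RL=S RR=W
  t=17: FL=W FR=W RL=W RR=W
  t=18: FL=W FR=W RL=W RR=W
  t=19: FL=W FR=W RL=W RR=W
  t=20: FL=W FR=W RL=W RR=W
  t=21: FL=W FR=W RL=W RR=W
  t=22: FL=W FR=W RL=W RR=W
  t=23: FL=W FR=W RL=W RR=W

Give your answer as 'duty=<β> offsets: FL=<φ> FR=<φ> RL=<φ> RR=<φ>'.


duty β = stance ticks per leg = 7
FL: stance ticks = 7; W→S at t=6 → φ=18
FR: stance ticks = 7; W→S at t=10 → φ=14
RL: stance ticks = 7; W→S at t=10 → φ=14
RR: stance ticks = 7; W→S at t=7 → φ=17

duty=7 offsets: FL=18 FR=14 RL=14 RR=17


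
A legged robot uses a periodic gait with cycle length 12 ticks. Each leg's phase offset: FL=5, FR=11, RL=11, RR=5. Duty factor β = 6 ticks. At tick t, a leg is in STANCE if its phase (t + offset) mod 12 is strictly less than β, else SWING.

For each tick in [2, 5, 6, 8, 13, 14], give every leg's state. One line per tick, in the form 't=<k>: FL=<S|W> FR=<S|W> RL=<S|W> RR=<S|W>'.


t=2: phase=(7,1,1,7) vs β=6 → FL=W FR=S RL=S RR=W
t=5: phase=(10,4,4,10) vs β=6 → FL=W FR=S RL=S RR=W
t=6: phase=(11,5,5,11) vs β=6 → FL=W FR=S RL=S RR=W
t=8: phase=(1,7,7,1) vs β=6 → FL=S FR=W RL=W RR=S
t=13: phase=(6,0,0,6) vs β=6 → FL=W FR=S RL=S RR=W
t=14: phase=(7,1,1,7) vs β=6 → FL=W FR=S RL=S RR=W

t=2: FL=W FR=S RL=S RR=W
t=5: FL=W FR=S RL=S RR=W
t=6: FL=W FR=S RL=S RR=W
t=8: FL=S FR=W RL=W RR=S
t=13: FL=W FR=S RL=S RR=W
t=14: FL=W FR=S RL=S RR=W


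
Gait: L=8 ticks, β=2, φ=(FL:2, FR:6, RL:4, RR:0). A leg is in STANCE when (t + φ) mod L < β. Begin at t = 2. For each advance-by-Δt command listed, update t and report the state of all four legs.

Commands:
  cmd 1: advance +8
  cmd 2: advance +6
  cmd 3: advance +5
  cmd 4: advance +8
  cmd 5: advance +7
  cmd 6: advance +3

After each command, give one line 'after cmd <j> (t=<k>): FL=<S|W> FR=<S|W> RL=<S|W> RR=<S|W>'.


start t=2: FL=W FR=S RL=W RR=W
cmd 1: advance +8 → t=10, phase=(4,0,6,2) → FL=W FR=S RL=W RR=W
cmd 2: advance +6 → t=16, phase=(2,6,4,0) → FL=W FR=W RL=W RR=S
cmd 3: advance +5 → t=21, phase=(7,3,1,5) → FL=W FR=W RL=S RR=W
cmd 4: advance +8 → t=29, phase=(7,3,1,5) → FL=W FR=W RL=S RR=W
cmd 5: advance +7 → t=36, phase=(6,2,0,4) → FL=W FR=W RL=S RR=W
cmd 6: advance +3 → t=39, phase=(1,5,3,7) → FL=S FR=W RL=W RR=W

after cmd 1 (t=10): FL=W FR=S RL=W RR=W
after cmd 2 (t=16): FL=W FR=W RL=W RR=S
after cmd 3 (t=21): FL=W FR=W RL=S RR=W
after cmd 4 (t=29): FL=W FR=W RL=S RR=W
after cmd 5 (t=36): FL=W FR=W RL=S RR=W
after cmd 6 (t=39): FL=S FR=W RL=W RR=W


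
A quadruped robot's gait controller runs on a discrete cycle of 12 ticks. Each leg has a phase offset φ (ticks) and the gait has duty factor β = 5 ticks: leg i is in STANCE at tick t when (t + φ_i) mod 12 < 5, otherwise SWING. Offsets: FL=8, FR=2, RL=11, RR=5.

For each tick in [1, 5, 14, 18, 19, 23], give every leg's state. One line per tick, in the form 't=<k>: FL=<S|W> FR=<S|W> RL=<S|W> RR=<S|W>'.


t=1: FL=W FR=S RL=S RR=W
t=5: FL=S FR=W RL=S RR=W
t=14: FL=W FR=S RL=S RR=W
t=18: FL=S FR=W RL=W RR=W
t=19: FL=S FR=W RL=W RR=S
t=23: FL=W FR=S RL=W RR=S

t=1: phase=(9,3,0,6) vs β=5 → FL=W FR=S RL=S RR=W
t=5: phase=(1,7,4,10) vs β=5 → FL=S FR=W RL=S RR=W
t=14: phase=(10,4,1,7) vs β=5 → FL=W FR=S RL=S RR=W
t=18: phase=(2,8,5,11) vs β=5 → FL=S FR=W RL=W RR=W
t=19: phase=(3,9,6,0) vs β=5 → FL=S FR=W RL=W RR=S
t=23: phase=(7,1,10,4) vs β=5 → FL=W FR=S RL=W RR=S


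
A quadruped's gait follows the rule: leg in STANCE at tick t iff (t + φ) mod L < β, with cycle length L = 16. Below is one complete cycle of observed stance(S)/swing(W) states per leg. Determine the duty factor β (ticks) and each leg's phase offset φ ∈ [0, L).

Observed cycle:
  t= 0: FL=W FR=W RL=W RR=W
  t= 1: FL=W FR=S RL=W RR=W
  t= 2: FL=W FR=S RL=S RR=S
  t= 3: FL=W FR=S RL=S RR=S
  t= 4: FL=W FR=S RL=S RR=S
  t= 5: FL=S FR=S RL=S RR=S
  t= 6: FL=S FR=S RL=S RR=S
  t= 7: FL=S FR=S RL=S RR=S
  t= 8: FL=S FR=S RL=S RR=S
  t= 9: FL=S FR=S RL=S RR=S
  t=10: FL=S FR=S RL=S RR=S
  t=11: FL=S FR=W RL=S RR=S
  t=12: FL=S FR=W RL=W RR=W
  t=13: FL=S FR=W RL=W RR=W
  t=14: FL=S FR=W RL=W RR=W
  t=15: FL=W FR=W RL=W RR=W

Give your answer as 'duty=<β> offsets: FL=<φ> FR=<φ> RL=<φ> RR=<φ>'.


duty β = stance ticks per leg = 10
FL: stance ticks = 10; W→S at t=5 → φ=11
FR: stance ticks = 10; W→S at t=1 → φ=15
RL: stance ticks = 10; W→S at t=2 → φ=14
RR: stance ticks = 10; W→S at t=2 → φ=14

duty=10 offsets: FL=11 FR=15 RL=14 RR=14


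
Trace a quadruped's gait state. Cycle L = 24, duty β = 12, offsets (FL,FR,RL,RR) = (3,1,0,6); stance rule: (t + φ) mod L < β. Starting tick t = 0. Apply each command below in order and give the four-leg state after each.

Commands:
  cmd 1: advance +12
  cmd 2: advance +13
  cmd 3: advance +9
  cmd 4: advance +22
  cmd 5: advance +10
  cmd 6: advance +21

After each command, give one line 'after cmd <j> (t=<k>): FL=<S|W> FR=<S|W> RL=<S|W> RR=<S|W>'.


after cmd 1 (t=12): FL=W FR=W RL=W RR=W
after cmd 2 (t=25): FL=S FR=S RL=S RR=S
after cmd 3 (t=34): FL=W FR=S RL=S RR=W
after cmd 4 (t=56): FL=S FR=S RL=S RR=W
after cmd 5 (t=66): FL=W FR=W RL=W RR=S
after cmd 6 (t=87): FL=W FR=W RL=W RR=W

start t=0: FL=S FR=S RL=S RR=S
cmd 1: advance +12 → t=12, phase=(15,13,12,18) → FL=W FR=W RL=W RR=W
cmd 2: advance +13 → t=25, phase=(4,2,1,7) → FL=S FR=S RL=S RR=S
cmd 3: advance +9 → t=34, phase=(13,11,10,16) → FL=W FR=S RL=S RR=W
cmd 4: advance +22 → t=56, phase=(11,9,8,14) → FL=S FR=S RL=S RR=W
cmd 5: advance +10 → t=66, phase=(21,19,18,0) → FL=W FR=W RL=W RR=S
cmd 6: advance +21 → t=87, phase=(18,16,15,21) → FL=W FR=W RL=W RR=W


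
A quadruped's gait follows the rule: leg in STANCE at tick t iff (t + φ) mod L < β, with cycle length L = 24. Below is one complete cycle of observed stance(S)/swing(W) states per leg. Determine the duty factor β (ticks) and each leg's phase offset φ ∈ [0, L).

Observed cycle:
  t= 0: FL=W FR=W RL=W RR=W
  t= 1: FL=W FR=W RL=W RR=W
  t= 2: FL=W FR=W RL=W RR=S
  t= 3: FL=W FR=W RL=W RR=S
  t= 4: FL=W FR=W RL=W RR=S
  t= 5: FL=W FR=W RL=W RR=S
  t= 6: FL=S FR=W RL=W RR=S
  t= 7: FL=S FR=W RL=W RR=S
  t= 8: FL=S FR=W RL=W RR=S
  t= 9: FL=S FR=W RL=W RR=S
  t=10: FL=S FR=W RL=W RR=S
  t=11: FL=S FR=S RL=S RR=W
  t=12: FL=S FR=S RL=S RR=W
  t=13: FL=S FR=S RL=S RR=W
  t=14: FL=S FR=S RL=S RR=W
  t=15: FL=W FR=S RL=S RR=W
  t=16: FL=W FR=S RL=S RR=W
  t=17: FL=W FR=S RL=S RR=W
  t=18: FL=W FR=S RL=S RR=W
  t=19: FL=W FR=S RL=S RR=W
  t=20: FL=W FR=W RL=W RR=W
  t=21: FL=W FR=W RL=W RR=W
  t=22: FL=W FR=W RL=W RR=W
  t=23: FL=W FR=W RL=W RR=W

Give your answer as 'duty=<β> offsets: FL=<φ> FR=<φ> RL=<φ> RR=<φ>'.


duty=9 offsets: FL=18 FR=13 RL=13 RR=22

duty β = stance ticks per leg = 9
FL: stance ticks = 9; W→S at t=6 → φ=18
FR: stance ticks = 9; W→S at t=11 → φ=13
RL: stance ticks = 9; W→S at t=11 → φ=13
RR: stance ticks = 9; W→S at t=2 → φ=22


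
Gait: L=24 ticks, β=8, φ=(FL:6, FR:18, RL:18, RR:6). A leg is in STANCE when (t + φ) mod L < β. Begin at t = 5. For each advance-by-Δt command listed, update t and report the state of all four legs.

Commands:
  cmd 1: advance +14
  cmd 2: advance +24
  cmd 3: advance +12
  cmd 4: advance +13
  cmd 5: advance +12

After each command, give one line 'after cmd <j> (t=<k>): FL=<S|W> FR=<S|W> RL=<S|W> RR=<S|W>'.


start t=5: FL=W FR=W RL=W RR=W
cmd 1: advance +14 → t=19, phase=(1,13,13,1) → FL=S FR=W RL=W RR=S
cmd 2: advance +24 → t=43, phase=(1,13,13,1) → FL=S FR=W RL=W RR=S
cmd 3: advance +12 → t=55, phase=(13,1,1,13) → FL=W FR=S RL=S RR=W
cmd 4: advance +13 → t=68, phase=(2,14,14,2) → FL=S FR=W RL=W RR=S
cmd 5: advance +12 → t=80, phase=(14,2,2,14) → FL=W FR=S RL=S RR=W

after cmd 1 (t=19): FL=S FR=W RL=W RR=S
after cmd 2 (t=43): FL=S FR=W RL=W RR=S
after cmd 3 (t=55): FL=W FR=S RL=S RR=W
after cmd 4 (t=68): FL=S FR=W RL=W RR=S
after cmd 5 (t=80): FL=W FR=S RL=S RR=W


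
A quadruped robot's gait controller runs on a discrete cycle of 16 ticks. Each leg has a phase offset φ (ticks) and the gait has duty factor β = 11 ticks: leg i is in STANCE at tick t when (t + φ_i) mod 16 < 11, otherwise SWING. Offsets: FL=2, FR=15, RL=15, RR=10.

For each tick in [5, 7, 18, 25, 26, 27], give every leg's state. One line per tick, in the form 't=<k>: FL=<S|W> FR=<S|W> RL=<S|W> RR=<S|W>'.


t=5: FL=S FR=S RL=S RR=W
t=7: FL=S FR=S RL=S RR=S
t=18: FL=S FR=S RL=S RR=W
t=25: FL=W FR=S RL=S RR=S
t=26: FL=W FR=S RL=S RR=S
t=27: FL=W FR=S RL=S RR=S

t=5: phase=(7,4,4,15) vs β=11 → FL=S FR=S RL=S RR=W
t=7: phase=(9,6,6,1) vs β=11 → FL=S FR=S RL=S RR=S
t=18: phase=(4,1,1,12) vs β=11 → FL=S FR=S RL=S RR=W
t=25: phase=(11,8,8,3) vs β=11 → FL=W FR=S RL=S RR=S
t=26: phase=(12,9,9,4) vs β=11 → FL=W FR=S RL=S RR=S
t=27: phase=(13,10,10,5) vs β=11 → FL=W FR=S RL=S RR=S


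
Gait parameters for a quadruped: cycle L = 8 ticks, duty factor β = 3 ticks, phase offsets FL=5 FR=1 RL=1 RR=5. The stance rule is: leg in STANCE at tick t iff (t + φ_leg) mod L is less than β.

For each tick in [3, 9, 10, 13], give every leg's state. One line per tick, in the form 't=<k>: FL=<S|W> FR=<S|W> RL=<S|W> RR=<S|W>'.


t=3: phase=(0,4,4,0) vs β=3 → FL=S FR=W RL=W RR=S
t=9: phase=(6,2,2,6) vs β=3 → FL=W FR=S RL=S RR=W
t=10: phase=(7,3,3,7) vs β=3 → FL=W FR=W RL=W RR=W
t=13: phase=(2,6,6,2) vs β=3 → FL=S FR=W RL=W RR=S

t=3: FL=S FR=W RL=W RR=S
t=9: FL=W FR=S RL=S RR=W
t=10: FL=W FR=W RL=W RR=W
t=13: FL=S FR=W RL=W RR=S
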